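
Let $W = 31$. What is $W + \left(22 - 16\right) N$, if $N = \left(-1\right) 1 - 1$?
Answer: $19$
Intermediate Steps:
$N = -2$ ($N = -1 - 1 = -2$)
$W + \left(22 - 16\right) N = 31 + \left(22 - 16\right) \left(-2\right) = 31 + 6 \left(-2\right) = 31 - 12 = 19$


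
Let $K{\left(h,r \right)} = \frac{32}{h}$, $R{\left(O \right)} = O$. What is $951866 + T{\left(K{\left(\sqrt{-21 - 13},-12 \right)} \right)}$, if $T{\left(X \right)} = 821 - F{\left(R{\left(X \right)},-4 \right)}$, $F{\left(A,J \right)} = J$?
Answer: $952691$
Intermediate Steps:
$T{\left(X \right)} = 825$ ($T{\left(X \right)} = 821 - -4 = 821 + 4 = 825$)
$951866 + T{\left(K{\left(\sqrt{-21 - 13},-12 \right)} \right)} = 951866 + 825 = 952691$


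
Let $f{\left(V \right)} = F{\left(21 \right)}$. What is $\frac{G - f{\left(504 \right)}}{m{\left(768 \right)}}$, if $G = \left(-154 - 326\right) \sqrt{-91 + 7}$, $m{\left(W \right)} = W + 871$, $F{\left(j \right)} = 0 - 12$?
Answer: $\frac{12}{1639} - \frac{960 i \sqrt{21}}{1639} \approx 0.0073215 - 2.6841 i$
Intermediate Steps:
$F{\left(j \right)} = -12$ ($F{\left(j \right)} = 0 - 12 = -12$)
$f{\left(V \right)} = -12$
$m{\left(W \right)} = 871 + W$
$G = - 960 i \sqrt{21}$ ($G = - 480 \sqrt{-84} = - 480 \cdot 2 i \sqrt{21} = - 960 i \sqrt{21} \approx - 4399.3 i$)
$\frac{G - f{\left(504 \right)}}{m{\left(768 \right)}} = \frac{- 960 i \sqrt{21} - -12}{871 + 768} = \frac{- 960 i \sqrt{21} + 12}{1639} = \left(12 - 960 i \sqrt{21}\right) \frac{1}{1639} = \frac{12}{1639} - \frac{960 i \sqrt{21}}{1639}$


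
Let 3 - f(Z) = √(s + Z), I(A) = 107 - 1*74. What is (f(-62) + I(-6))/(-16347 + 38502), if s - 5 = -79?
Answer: 12/7385 - 2*I*√34/22155 ≈ 0.0016249 - 0.00052638*I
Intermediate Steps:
s = -74 (s = 5 - 79 = -74)
I(A) = 33 (I(A) = 107 - 74 = 33)
f(Z) = 3 - √(-74 + Z)
(f(-62) + I(-6))/(-16347 + 38502) = ((3 - √(-74 - 62)) + 33)/(-16347 + 38502) = ((3 - √(-136)) + 33)/22155 = ((3 - 2*I*√34) + 33)*(1/22155) = (36 - 2*I*√34)*(1/22155) = 12/7385 - 2*I*√34/22155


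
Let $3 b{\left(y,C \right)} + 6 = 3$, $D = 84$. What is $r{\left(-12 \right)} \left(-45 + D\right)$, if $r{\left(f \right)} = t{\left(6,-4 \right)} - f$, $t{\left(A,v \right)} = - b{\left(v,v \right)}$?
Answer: $507$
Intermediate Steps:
$b{\left(y,C \right)} = -1$ ($b{\left(y,C \right)} = -2 + \frac{1}{3} \cdot 3 = -2 + 1 = -1$)
$t{\left(A,v \right)} = 1$ ($t{\left(A,v \right)} = \left(-1\right) \left(-1\right) = 1$)
$r{\left(f \right)} = 1 - f$
$r{\left(-12 \right)} \left(-45 + D\right) = \left(1 - -12\right) \left(-45 + 84\right) = \left(1 + 12\right) 39 = 13 \cdot 39 = 507$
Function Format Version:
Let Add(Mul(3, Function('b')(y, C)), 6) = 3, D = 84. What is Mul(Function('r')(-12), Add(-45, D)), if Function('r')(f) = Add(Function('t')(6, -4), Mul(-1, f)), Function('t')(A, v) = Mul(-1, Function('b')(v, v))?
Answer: 507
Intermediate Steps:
Function('b')(y, C) = -1 (Function('b')(y, C) = Add(-2, Mul(Rational(1, 3), 3)) = Add(-2, 1) = -1)
Function('t')(A, v) = 1 (Function('t')(A, v) = Mul(-1, -1) = 1)
Function('r')(f) = Add(1, Mul(-1, f))
Mul(Function('r')(-12), Add(-45, D)) = Mul(Add(1, Mul(-1, -12)), Add(-45, 84)) = Mul(Add(1, 12), 39) = Mul(13, 39) = 507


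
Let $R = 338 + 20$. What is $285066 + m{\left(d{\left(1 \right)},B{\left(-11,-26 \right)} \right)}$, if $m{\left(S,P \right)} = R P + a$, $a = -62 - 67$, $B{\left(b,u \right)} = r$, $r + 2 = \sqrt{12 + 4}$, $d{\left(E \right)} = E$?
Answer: $285653$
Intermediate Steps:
$r = 2$ ($r = -2 + \sqrt{12 + 4} = -2 + \sqrt{16} = -2 + 4 = 2$)
$R = 358$
$B{\left(b,u \right)} = 2$
$a = -129$
$m{\left(S,P \right)} = -129 + 358 P$ ($m{\left(S,P \right)} = 358 P - 129 = -129 + 358 P$)
$285066 + m{\left(d{\left(1 \right)},B{\left(-11,-26 \right)} \right)} = 285066 + \left(-129 + 358 \cdot 2\right) = 285066 + \left(-129 + 716\right) = 285066 + 587 = 285653$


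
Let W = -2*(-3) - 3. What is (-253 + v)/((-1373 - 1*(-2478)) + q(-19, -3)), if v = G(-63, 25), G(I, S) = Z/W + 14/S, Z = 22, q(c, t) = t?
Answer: -18383/82650 ≈ -0.22242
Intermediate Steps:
W = 3 (W = 6 - 3 = 3)
G(I, S) = 22/3 + 14/S
v = 592/75 (v = 22/3 + 14/25 = 592/75 ≈ 7.8933)
(-253 + v)/((-1373 - 1*(-2478)) + q(-19, -3)) = (-253 + 592/75)/((-1373 - 1*(-2478)) - 3) = -18383/(75*((-1373 + 2478) - 3)) = -18383/(75*(1105 - 3)) = -18383/75/1102 = -18383/75*1/1102 = -18383/82650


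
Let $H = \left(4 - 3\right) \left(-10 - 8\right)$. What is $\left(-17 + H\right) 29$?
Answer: $-1015$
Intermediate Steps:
$H = -18$ ($H = 1 \left(-18\right) = -18$)
$\left(-17 + H\right) 29 = \left(-17 - 18\right) 29 = \left(-35\right) 29 = -1015$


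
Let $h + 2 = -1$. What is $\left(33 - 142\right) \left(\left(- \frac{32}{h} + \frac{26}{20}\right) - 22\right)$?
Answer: $\frac{32809}{30} \approx 1093.6$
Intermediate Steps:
$h = -3$ ($h = -2 - 1 = -3$)
$\left(33 - 142\right) \left(\left(- \frac{32}{h} + \frac{26}{20}\right) - 22\right) = \left(33 - 142\right) \left(\left(- \frac{32}{-3} + \frac{26}{20}\right) - 22\right) = - 109 \left(\left(\left(-32\right) \left(- \frac{1}{3}\right) + 26 \cdot \frac{1}{20}\right) - 22\right) = - 109 \left(\left(\frac{32}{3} + \frac{13}{10}\right) - 22\right) = - 109 \left(\frac{359}{30} - 22\right) = \left(-109\right) \left(- \frac{301}{30}\right) = \frac{32809}{30}$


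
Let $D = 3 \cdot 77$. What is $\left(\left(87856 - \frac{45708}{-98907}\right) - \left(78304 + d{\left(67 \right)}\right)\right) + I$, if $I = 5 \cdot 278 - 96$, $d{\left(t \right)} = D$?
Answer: $\frac{349981171}{32969} \approx 10615.0$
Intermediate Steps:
$D = 231$
$d{\left(t \right)} = 231$
$I = 1294$ ($I = 1390 - 96 = 1294$)
$\left(\left(87856 - \frac{45708}{-98907}\right) - \left(78304 + d{\left(67 \right)}\right)\right) + I = \left(\left(87856 - \frac{45708}{-98907}\right) - 78535\right) + 1294 = \left(\left(87856 - - \frac{15236}{32969}\right) - 78535\right) + 1294 = \left(\left(87856 + \frac{15236}{32969}\right) - 78535\right) + 1294 = \left(\frac{2896539700}{32969} - 78535\right) + 1294 = \frac{307319285}{32969} + 1294 = \frac{349981171}{32969}$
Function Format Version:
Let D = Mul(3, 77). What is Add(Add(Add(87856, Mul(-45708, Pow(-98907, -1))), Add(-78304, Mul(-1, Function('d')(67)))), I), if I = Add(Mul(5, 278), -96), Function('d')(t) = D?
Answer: Rational(349981171, 32969) ≈ 10615.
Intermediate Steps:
D = 231
Function('d')(t) = 231
I = 1294 (I = Add(1390, -96) = 1294)
Add(Add(Add(87856, Mul(-45708, Pow(-98907, -1))), Add(-78304, Mul(-1, Function('d')(67)))), I) = Add(Add(Add(87856, Mul(-45708, Pow(-98907, -1))), Add(-78304, Mul(-1, 231))), 1294) = Add(Add(Add(87856, Mul(-45708, Rational(-1, 98907))), Add(-78304, -231)), 1294) = Add(Add(Add(87856, Rational(15236, 32969)), -78535), 1294) = Add(Add(Rational(2896539700, 32969), -78535), 1294) = Add(Rational(307319285, 32969), 1294) = Rational(349981171, 32969)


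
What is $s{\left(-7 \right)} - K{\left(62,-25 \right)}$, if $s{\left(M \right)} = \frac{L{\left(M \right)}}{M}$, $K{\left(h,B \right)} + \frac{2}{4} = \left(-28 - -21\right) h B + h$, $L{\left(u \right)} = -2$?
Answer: $- \frac{152757}{14} \approx -10911.0$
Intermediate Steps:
$K{\left(h,B \right)} = - \frac{1}{2} + h - 7 B h$ ($K{\left(h,B \right)} = - \frac{1}{2} + \left(\left(-28 - -21\right) h B + h\right) = - \frac{1}{2} + \left(\left(-28 + 21\right) h B + h\right) = - \frac{1}{2} + \left(- 7 h B + h\right) = - \frac{1}{2} - \left(- h + 7 B h\right) = - \frac{1}{2} + h - 7 B h$)
$s{\left(M \right)} = - \frac{2}{M}$
$s{\left(-7 \right)} - K{\left(62,-25 \right)} = - \frac{2}{-7} - \left(- \frac{1}{2} + 62 - \left(-175\right) 62\right) = \left(-2\right) \left(- \frac{1}{7}\right) - \left(- \frac{1}{2} + 62 + 10850\right) = \frac{2}{7} - \frac{21823}{2} = - \frac{152757}{14}$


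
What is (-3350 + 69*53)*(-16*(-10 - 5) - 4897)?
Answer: -1429699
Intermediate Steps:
(-3350 + 69*53)*(-16*(-10 - 5) - 4897) = (-3350 + 3657)*(-16*(-15) - 4897) = 307*(240 - 4897) = 307*(-4657) = -1429699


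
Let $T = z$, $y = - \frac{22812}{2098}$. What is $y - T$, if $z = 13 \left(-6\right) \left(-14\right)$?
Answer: $- \frac{1156914}{1049} \approx -1102.9$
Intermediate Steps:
$y = - \frac{11406}{1049}$ ($y = \left(-22812\right) \frac{1}{2098} = - \frac{11406}{1049} \approx -10.873$)
$z = 1092$ ($z = \left(-78\right) \left(-14\right) = 1092$)
$T = 1092$
$y - T = - \frac{11406}{1049} - 1092 = - \frac{1156914}{1049}$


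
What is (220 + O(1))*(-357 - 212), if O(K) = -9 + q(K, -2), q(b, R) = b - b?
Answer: -120059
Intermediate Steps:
q(b, R) = 0
O(K) = -9 (O(K) = -9 + 0 = -9)
(220 + O(1))*(-357 - 212) = (220 - 9)*(-357 - 212) = 211*(-569) = -120059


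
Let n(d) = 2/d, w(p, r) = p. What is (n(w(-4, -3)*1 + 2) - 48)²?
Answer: 2401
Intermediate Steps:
(n(w(-4, -3)*1 + 2) - 48)² = (2/(-4*1 + 2) - 48)² = (2/(-4 + 2) - 48)² = (2/(-2) - 48)² = (2*(-½) - 48)² = (-1 - 48)² = (-49)² = 2401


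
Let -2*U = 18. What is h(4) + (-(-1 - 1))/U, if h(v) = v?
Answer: 34/9 ≈ 3.7778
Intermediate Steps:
U = -9 (U = -½*18 = -9)
h(4) + (-(-1 - 1))/U = 4 - (-1 - 1)/(-9) = 4 - 1*(-2)*(-⅑) = 4 + 2*(-⅑) = 4 - 2/9 = 34/9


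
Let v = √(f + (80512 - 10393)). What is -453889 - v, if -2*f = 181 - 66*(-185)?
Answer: -453889 - √255694/2 ≈ -4.5414e+5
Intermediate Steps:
f = -12391/2 (f = -(181 - 66*(-185))/2 = -(181 + 12210)/2 = -½*12391 = -12391/2 ≈ -6195.5)
v = √255694/2 (v = √(-12391/2 + (80512 - 10393)) = √(-12391/2 + 70119) = √(127847/2) = √255694/2 ≈ 252.83)
-453889 - v = -453889 - √255694/2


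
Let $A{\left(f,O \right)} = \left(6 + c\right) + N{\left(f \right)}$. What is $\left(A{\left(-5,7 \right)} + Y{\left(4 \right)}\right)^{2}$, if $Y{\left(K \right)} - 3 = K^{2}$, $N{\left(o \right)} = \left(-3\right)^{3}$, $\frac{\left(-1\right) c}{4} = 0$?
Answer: $4$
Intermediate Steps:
$c = 0$ ($c = \left(-4\right) 0 = 0$)
$N{\left(o \right)} = -27$
$Y{\left(K \right)} = 3 + K^{2}$
$A{\left(f,O \right)} = -21$ ($A{\left(f,O \right)} = \left(6 + 0\right) - 27 = 6 - 27 = -21$)
$\left(A{\left(-5,7 \right)} + Y{\left(4 \right)}\right)^{2} = \left(-21 + \left(3 + 4^{2}\right)\right)^{2} = \left(-21 + \left(3 + 16\right)\right)^{2} = \left(-21 + 19\right)^{2} = \left(-2\right)^{2} = 4$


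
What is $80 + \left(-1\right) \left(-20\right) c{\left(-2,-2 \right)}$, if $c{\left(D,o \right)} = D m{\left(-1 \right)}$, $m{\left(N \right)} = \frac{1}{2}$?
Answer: $60$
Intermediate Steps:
$m{\left(N \right)} = \frac{1}{2}$
$c{\left(D,o \right)} = \frac{D}{2}$ ($c{\left(D,o \right)} = D \frac{1}{2} = \frac{D}{2}$)
$80 + \left(-1\right) \left(-20\right) c{\left(-2,-2 \right)} = 80 + \left(-1\right) \left(-20\right) \frac{1}{2} \left(-2\right) = 80 + 20 \left(-1\right) = 80 - 20 = 60$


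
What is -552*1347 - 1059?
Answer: -744603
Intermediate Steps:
-552*1347 - 1059 = -743544 - 1059 = -744603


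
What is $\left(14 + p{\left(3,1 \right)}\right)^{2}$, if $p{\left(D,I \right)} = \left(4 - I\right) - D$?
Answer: $196$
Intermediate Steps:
$p{\left(D,I \right)} = 4 - D - I$
$\left(14 + p{\left(3,1 \right)}\right)^{2} = \left(14 - 0\right)^{2} = \left(14 + 0\right)^{2} = 14^{2} = 196$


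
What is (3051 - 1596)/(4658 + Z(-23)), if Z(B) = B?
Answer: 97/309 ≈ 0.31392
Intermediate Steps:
(3051 - 1596)/(4658 + Z(-23)) = (3051 - 1596)/(4658 - 23) = 1455/4635 = 1455*(1/4635) = 97/309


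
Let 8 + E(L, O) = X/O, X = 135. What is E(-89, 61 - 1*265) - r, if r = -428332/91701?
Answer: -24885313/6235668 ≈ -3.9908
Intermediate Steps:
E(L, O) = -8 + 135/O
r = -428332/91701 (r = -428332*1/91701 = -428332/91701 ≈ -4.6710)
E(-89, 61 - 1*265) - r = (-8 + 135/(61 - 1*265)) - 1*(-428332/91701) = (-8 + 135/(61 - 265)) + 428332/91701 = (-8 + 135/(-204)) + 428332/91701 = (-8 + 135*(-1/204)) + 428332/91701 = (-8 - 45/68) + 428332/91701 = -589/68 + 428332/91701 = -24885313/6235668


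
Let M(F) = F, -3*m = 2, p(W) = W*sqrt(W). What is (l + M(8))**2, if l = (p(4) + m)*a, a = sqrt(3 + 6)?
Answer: 900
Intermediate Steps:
p(W) = W**(3/2)
m = -2/3 (m = -1/3*2 = -2/3 ≈ -0.66667)
a = 3 (a = sqrt(9) = 3)
l = 22 (l = (4**(3/2) - 2/3)*3 = (8 - 2/3)*3 = (22/3)*3 = 22)
(l + M(8))**2 = (22 + 8)**2 = 30**2 = 900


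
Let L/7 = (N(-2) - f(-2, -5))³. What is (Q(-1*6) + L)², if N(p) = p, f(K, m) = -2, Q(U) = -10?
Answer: 100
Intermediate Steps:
L = 0 (L = 7*(-2 - 1*(-2))³ = 7*(-2 + 2)³ = 7*0³ = 7*0 = 0)
(Q(-1*6) + L)² = (-10 + 0)² = (-10)² = 100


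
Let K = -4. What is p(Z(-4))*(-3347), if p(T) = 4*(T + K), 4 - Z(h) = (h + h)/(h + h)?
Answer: 13388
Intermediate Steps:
Z(h) = 3 (Z(h) = 4 - (h + h)/(h + h) = 4 - 2*h/(2*h) = 4 - 2*h*1/(2*h) = 4 - 1*1 = 4 - 1 = 3)
p(T) = -16 + 4*T (p(T) = 4*(T - 4) = 4*(-4 + T) = -16 + 4*T)
p(Z(-4))*(-3347) = (-16 + 4*3)*(-3347) = (-16 + 12)*(-3347) = -4*(-3347) = 13388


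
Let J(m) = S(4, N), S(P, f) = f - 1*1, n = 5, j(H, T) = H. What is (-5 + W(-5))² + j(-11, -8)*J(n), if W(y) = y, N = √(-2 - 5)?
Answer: 111 - 11*I*√7 ≈ 111.0 - 29.103*I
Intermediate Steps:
N = I*√7 (N = √(-7) = I*√7 ≈ 2.6458*I)
S(P, f) = -1 + f (S(P, f) = f - 1 = -1 + f)
J(m) = -1 + I*√7
(-5 + W(-5))² + j(-11, -8)*J(n) = (-5 - 5)² - 11*(-1 + I*√7) = (-10)² + (11 - 11*I*√7) = 100 + (11 - 11*I*√7) = 111 - 11*I*√7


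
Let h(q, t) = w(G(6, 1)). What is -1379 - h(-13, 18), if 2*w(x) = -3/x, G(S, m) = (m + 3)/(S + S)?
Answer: -2749/2 ≈ -1374.5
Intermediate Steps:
G(S, m) = (3 + m)/(2*S) (G(S, m) = (3 + m)/((2*S)) = (3 + m)*(1/(2*S)) = (3 + m)/(2*S))
w(x) = -3/(2*x) (w(x) = (-3/x)/2 = -3/(2*x))
h(q, t) = -9/2 (h(q, t) = -3*12/(3 + 1)/2 = -3/(2*((1/2)*(1/6)*4)) = -3/(2*1/3) = -3/2*3 = -9/2)
-1379 - h(-13, 18) = -1379 - 1*(-9/2) = -1379 + 9/2 = -2749/2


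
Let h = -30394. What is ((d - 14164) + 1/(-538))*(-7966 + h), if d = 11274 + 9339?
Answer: -66546179980/269 ≈ -2.4738e+8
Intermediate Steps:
d = 20613
((d - 14164) + 1/(-538))*(-7966 + h) = ((20613 - 14164) + 1/(-538))*(-7966 - 30394) = (6449 - 1/538)*(-38360) = (3469561/538)*(-38360) = -66546179980/269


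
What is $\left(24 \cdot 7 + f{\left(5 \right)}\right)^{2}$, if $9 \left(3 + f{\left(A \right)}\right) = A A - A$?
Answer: $\frac{2265025}{81} \approx 27963.0$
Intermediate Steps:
$f{\left(A \right)} = -3 - \frac{A}{9} + \frac{A^{2}}{9}$ ($f{\left(A \right)} = -3 + \frac{A A - A}{9} = -3 + \frac{A^{2} - A}{9} = -3 + \left(- \frac{A}{9} + \frac{A^{2}}{9}\right) = -3 - \frac{A}{9} + \frac{A^{2}}{9}$)
$\left(24 \cdot 7 + f{\left(5 \right)}\right)^{2} = \left(24 \cdot 7 - \left(\frac{32}{9} - \frac{25}{9}\right)\right)^{2} = \left(168 - \frac{7}{9}\right)^{2} = \left(\frac{1505}{9}\right)^{2} = \frac{2265025}{81}$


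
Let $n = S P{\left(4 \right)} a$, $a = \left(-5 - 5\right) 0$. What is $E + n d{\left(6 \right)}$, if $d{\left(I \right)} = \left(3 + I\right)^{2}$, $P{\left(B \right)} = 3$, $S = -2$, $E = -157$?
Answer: $-157$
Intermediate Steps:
$a = 0$ ($a = \left(-10\right) 0 = 0$)
$n = 0$ ($n = - 2 \cdot 3 \cdot 0 = \left(-2\right) 0 = 0$)
$E + n d{\left(6 \right)} = -157 + 0 \left(3 + 6\right)^{2} = -157 + 0 \cdot 9^{2} = -157 + 0 \cdot 81 = -157 + 0 = -157$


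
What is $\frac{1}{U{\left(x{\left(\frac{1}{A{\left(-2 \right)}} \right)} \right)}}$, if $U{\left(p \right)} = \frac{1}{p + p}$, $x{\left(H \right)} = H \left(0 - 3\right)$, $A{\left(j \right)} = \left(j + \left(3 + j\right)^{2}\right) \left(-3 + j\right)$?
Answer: $- \frac{6}{5} \approx -1.2$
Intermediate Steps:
$A{\left(j \right)} = \left(-3 + j\right) \left(j + \left(3 + j\right)^{2}\right)$
$x{\left(H \right)} = - 3 H$ ($x{\left(H \right)} = H \left(-3\right) = - 3 H$)
$U{\left(p \right)} = \frac{1}{2 p}$
$\frac{1}{U{\left(x{\left(\frac{1}{A{\left(-2 \right)}} \right)} \right)}} = \frac{1}{\frac{1}{2} \frac{1}{\left(-3\right) \frac{1}{-27 + \left(-2\right)^{3} - -24 + 4 \left(-2\right)^{2}}}} = \frac{1}{\frac{1}{2} \frac{1}{\left(-3\right) \frac{1}{-27 - 8 + 24 + 4 \cdot 4}}} = \frac{1}{\frac{1}{2} \frac{1}{\left(-3\right) \frac{1}{-27 - 8 + 24 + 16}}} = \frac{1}{\frac{1}{2} \frac{1}{\left(-3\right) \frac{1}{5}}} = \frac{1}{\frac{1}{2} \frac{1}{- \frac{3}{5}}} = \frac{1}{\frac{1}{2} \left(- \frac{5}{3}\right)} = \frac{1}{- \frac{5}{6}} = - \frac{6}{5}$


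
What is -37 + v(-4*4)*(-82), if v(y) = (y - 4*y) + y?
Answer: -2661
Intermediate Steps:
v(y) = -2*y (v(y) = -3*y + y = -2*y)
-37 + v(-4*4)*(-82) = -37 - (-8)*4*(-82) = -37 - 2*(-16)*(-82) = -37 + 32*(-82) = -37 - 2624 = -2661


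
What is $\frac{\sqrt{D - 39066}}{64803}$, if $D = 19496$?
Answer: $\frac{i \sqrt{19570}}{64803} \approx 0.0021587 i$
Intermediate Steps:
$\frac{\sqrt{D - 39066}}{64803} = \frac{\sqrt{19496 - 39066}}{64803} = \sqrt{-19570} \cdot \frac{1}{64803} = i \sqrt{19570} \cdot \frac{1}{64803} = \frac{i \sqrt{19570}}{64803}$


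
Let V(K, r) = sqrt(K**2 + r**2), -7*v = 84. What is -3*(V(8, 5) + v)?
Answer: 36 - 3*sqrt(89) ≈ 7.6981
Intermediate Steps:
v = -12 (v = -1/7*84 = -12)
-3*(V(8, 5) + v) = -3*(sqrt(8**2 + 5**2) - 12) = -3*(sqrt(64 + 25) - 12) = -3*(sqrt(89) - 12) = -3*(-12 + sqrt(89)) = 36 - 3*sqrt(89)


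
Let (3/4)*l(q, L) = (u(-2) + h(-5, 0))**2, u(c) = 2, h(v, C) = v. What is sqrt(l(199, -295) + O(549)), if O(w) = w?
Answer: sqrt(561) ≈ 23.685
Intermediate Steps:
l(q, L) = 12 (l(q, L) = 4*(2 - 5)**2/3 = (4/3)*(-3)**2 = (4/3)*9 = 12)
sqrt(l(199, -295) + O(549)) = sqrt(12 + 549) = sqrt(561)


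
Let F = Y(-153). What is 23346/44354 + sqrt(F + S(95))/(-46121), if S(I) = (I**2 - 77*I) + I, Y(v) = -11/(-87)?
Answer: 11673/22177 - sqrt(13663002)/4012527 ≈ 0.52543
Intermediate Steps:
Y(v) = 11/87 (Y(v) = -11*(-1/87) = 11/87)
F = 11/87 ≈ 0.12644
S(I) = I**2 - 76*I
23346/44354 + sqrt(F + S(95))/(-46121) = 23346/44354 + sqrt(11/87 + 95*(-76 + 95))/(-46121) = 23346*(1/44354) + sqrt(11/87 + 95*19)*(-1/46121) = 11673/22177 + sqrt(11/87 + 1805)*(-1/46121) = 11673/22177 + sqrt(157046/87)*(-1/46121) = 11673/22177 + (sqrt(13663002)/87)*(-1/46121) = 11673/22177 - sqrt(13663002)/4012527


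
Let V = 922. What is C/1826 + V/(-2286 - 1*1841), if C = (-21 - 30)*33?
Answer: -784483/685082 ≈ -1.1451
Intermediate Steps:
C = -1683 (C = -51*33 = -1683)
C/1826 + V/(-2286 - 1*1841) = -1683/1826 + 922/(-2286 - 1*1841) = -1683*1/1826 + 922/(-2286 - 1841) = -153/166 + 922/(-4127) = -153/166 + 922*(-1/4127) = -153/166 - 922/4127 = -784483/685082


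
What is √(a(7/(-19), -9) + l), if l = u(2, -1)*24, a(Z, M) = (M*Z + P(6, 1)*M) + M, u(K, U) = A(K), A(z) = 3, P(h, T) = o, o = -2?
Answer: 3*√3382/19 ≈ 9.1824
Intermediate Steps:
P(h, T) = -2
u(K, U) = 3
a(Z, M) = -M + M*Z (a(Z, M) = (M*Z - 2*M) + M = (-2*M + M*Z) + M = -M + M*Z)
l = 72 (l = 3*24 = 72)
√(a(7/(-19), -9) + l) = √(-9*(-1 + 7/(-19)) + 72) = √(-9*(-1 + 7*(-1/19)) + 72) = √(-9*(-1 - 7/19) + 72) = √(-9*(-26/19) + 72) = √(234/19 + 72) = √(1602/19) = 3*√3382/19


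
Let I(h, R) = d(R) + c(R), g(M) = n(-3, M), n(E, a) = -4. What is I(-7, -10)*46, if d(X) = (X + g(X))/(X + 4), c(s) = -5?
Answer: -368/3 ≈ -122.67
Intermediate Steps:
g(M) = -4
d(X) = (-4 + X)/(4 + X) (d(X) = (X - 4)/(X + 4) = (-4 + X)/(4 + X))
I(h, R) = -5 + (-4 + R)/(4 + R) (I(h, R) = (-4 + R)/(4 + R) - 5 = -5 + (-4 + R)/(4 + R))
I(-7, -10)*46 = (4*(-6 - 1*(-10))/(4 - 10))*46 = (4*(-6 + 10)/(-6))*46 = (4*(-⅙)*4)*46 = -8/3*46 = -368/3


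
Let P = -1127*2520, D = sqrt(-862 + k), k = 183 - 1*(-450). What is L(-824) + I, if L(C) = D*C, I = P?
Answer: -2840040 - 824*I*sqrt(229) ≈ -2.84e+6 - 12469.0*I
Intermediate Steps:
k = 633 (k = 183 + 450 = 633)
D = I*sqrt(229) (D = sqrt(-862 + 633) = sqrt(-229) = I*sqrt(229) ≈ 15.133*I)
P = -2840040
I = -2840040
L(C) = I*C*sqrt(229) (L(C) = (I*sqrt(229))*C = I*C*sqrt(229))
L(-824) + I = I*(-824)*sqrt(229) - 2840040 = -824*I*sqrt(229) - 2840040 = -2840040 - 824*I*sqrt(229)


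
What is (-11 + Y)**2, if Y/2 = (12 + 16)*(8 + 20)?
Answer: 2424249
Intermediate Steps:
Y = 1568 (Y = 2*((12 + 16)*(8 + 20)) = 2*(28*28) = 2*784 = 1568)
(-11 + Y)**2 = (-11 + 1568)**2 = 1557**2 = 2424249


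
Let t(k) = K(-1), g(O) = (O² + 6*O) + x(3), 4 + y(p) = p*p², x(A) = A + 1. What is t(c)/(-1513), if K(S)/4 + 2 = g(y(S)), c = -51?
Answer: 12/1513 ≈ 0.0079313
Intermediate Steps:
x(A) = 1 + A
y(p) = -4 + p³ (y(p) = -4 + p*p² = -4 + p³)
g(O) = 4 + O² + 6*O (g(O) = (O² + 6*O) + (1 + 3) = (O² + 6*O) + 4 = 4 + O² + 6*O)
K(S) = -88 + 4*(-4 + S³)² + 24*S³ (K(S) = -8 + 4*(4 + (-4 + S³)² + 6*(-4 + S³)) = -8 + 4*(4 + (-4 + S³)² + (-24 + 6*S³)) = -8 + 4*(-20 + (-4 + S³)² + 6*S³) = -8 + (-80 + 4*(-4 + S³)² + 24*S³) = -88 + 4*(-4 + S³)² + 24*S³)
t(k) = -12 (t(k) = -24 - 8*(-1)³ + 4*(-1)⁶ = -24 - 8*(-1) + 4*1 = -24 + 8 + 4 = -12)
t(c)/(-1513) = -12/(-1513) = -12*(-1/1513) = 12/1513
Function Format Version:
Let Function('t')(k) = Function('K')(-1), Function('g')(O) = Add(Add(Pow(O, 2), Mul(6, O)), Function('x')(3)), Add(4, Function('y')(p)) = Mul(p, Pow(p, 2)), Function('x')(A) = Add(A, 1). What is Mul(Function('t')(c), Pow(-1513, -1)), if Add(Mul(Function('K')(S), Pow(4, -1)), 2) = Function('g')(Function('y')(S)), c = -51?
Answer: Rational(12, 1513) ≈ 0.0079313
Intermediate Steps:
Function('x')(A) = Add(1, A)
Function('y')(p) = Add(-4, Pow(p, 3)) (Function('y')(p) = Add(-4, Mul(p, Pow(p, 2))) = Add(-4, Pow(p, 3)))
Function('g')(O) = Add(4, Pow(O, 2), Mul(6, O)) (Function('g')(O) = Add(Add(Pow(O, 2), Mul(6, O)), Add(1, 3)) = Add(Add(Pow(O, 2), Mul(6, O)), 4) = Add(4, Pow(O, 2), Mul(6, O)))
Function('K')(S) = Add(-88, Mul(4, Pow(Add(-4, Pow(S, 3)), 2)), Mul(24, Pow(S, 3))) (Function('K')(S) = Add(-8, Mul(4, Add(4, Pow(Add(-4, Pow(S, 3)), 2), Mul(6, Add(-4, Pow(S, 3)))))) = Add(-8, Mul(4, Add(4, Pow(Add(-4, Pow(S, 3)), 2), Add(-24, Mul(6, Pow(S, 3)))))) = Add(-8, Mul(4, Add(-20, Pow(Add(-4, Pow(S, 3)), 2), Mul(6, Pow(S, 3))))) = Add(-8, Add(-80, Mul(4, Pow(Add(-4, Pow(S, 3)), 2)), Mul(24, Pow(S, 3)))) = Add(-88, Mul(4, Pow(Add(-4, Pow(S, 3)), 2)), Mul(24, Pow(S, 3))))
Function('t')(k) = -12 (Function('t')(k) = Add(-24, Mul(-8, Pow(-1, 3)), Mul(4, Pow(-1, 6))) = Add(-24, Mul(-8, -1), Mul(4, 1)) = Add(-24, 8, 4) = -12)
Mul(Function('t')(c), Pow(-1513, -1)) = Mul(-12, Pow(-1513, -1)) = Mul(-12, Rational(-1, 1513)) = Rational(12, 1513)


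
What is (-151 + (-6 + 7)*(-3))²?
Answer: 23716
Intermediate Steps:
(-151 + (-6 + 7)*(-3))² = (-151 + 1*(-3))² = (-151 - 3)² = (-154)² = 23716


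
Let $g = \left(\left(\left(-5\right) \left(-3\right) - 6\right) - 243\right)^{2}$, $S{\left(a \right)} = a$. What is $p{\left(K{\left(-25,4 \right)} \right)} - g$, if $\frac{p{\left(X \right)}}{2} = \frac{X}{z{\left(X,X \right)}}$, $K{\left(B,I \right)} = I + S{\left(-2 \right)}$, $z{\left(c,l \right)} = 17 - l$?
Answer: $- \frac{821336}{15} \approx -54756.0$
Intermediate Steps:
$K{\left(B,I \right)} = -2 + I$ ($K{\left(B,I \right)} = I - 2 = -2 + I$)
$p{\left(X \right)} = \frac{2 X}{17 - X}$ ($p{\left(X \right)} = 2 \frac{X}{17 - X} = \frac{2 X}{17 - X}$)
$g = 54756$ ($g = \left(\left(15 - 6\right) - 243\right)^{2} = \left(9 - 243\right)^{2} = \left(-234\right)^{2} = 54756$)
$p{\left(K{\left(-25,4 \right)} \right)} - g = - \frac{2 \left(-2 + 4\right)}{-17 + \left(-2 + 4\right)} - 54756 = \left(-2\right) 2 \frac{1}{-17 + 2} - 54756 = \left(-2\right) 2 \frac{1}{-15} - 54756 = \left(-2\right) 2 \left(- \frac{1}{15}\right) - 54756 = \frac{4}{15} - 54756 = - \frac{821336}{15}$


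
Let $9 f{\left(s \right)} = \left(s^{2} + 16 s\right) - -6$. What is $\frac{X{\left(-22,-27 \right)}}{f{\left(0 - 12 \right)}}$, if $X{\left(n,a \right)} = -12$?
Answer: $\frac{18}{7} \approx 2.5714$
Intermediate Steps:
$f{\left(s \right)} = \frac{2}{3} + \frac{s^{2}}{9} + \frac{16 s}{9}$ ($f{\left(s \right)} = \frac{\left(s^{2} + 16 s\right) - -6}{9} = \frac{\left(s^{2} + 16 s\right) + 6}{9} = \frac{6 + s^{2} + 16 s}{9} = \frac{2}{3} + \frac{s^{2}}{9} + \frac{16 s}{9}$)
$\frac{X{\left(-22,-27 \right)}}{f{\left(0 - 12 \right)}} = - \frac{12}{\frac{2}{3} + \frac{\left(0 - 12\right)^{2}}{9} + \frac{16 \left(0 - 12\right)}{9}} = - \frac{12}{\frac{2}{3} + \frac{\left(-12\right)^{2}}{9} + \frac{16}{9} \left(-12\right)} = - \frac{12}{\frac{2}{3} + \frac{1}{9} \cdot 144 - \frac{64}{3}} = - \frac{12}{\frac{2}{3} + 16 - \frac{64}{3}} = - \frac{12}{- \frac{14}{3}} = \left(-12\right) \left(- \frac{3}{14}\right) = \frac{18}{7}$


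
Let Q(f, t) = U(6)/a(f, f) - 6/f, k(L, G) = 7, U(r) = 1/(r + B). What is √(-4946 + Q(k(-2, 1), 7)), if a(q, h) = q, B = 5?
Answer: 3*I*√3258871/77 ≈ 70.334*I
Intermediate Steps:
U(r) = 1/(5 + r) (U(r) = 1/(r + 5) = 1/(5 + r))
Q(f, t) = -65/(11*f) (Q(f, t) = 1/((5 + 6)*f) - 6/f = 1/(11*f) - 6/f = -65/(11*f))
√(-4946 + Q(k(-2, 1), 7)) = √(-4946 - 65/11/7) = √(-4946 - 65/11*⅐) = √(-4946 - 65/77) = √(-380907/77) = 3*I*√3258871/77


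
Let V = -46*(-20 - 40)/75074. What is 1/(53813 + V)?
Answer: 37537/2019979961 ≈ 1.8583e-5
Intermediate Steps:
V = 1380/37537 (V = -46*(-60)*(1/75074) = 2760*(1/75074) = 1380/37537 ≈ 0.036764)
1/(53813 + V) = 1/(53813 + 1380/37537) = 1/(2019979961/37537) = 37537/2019979961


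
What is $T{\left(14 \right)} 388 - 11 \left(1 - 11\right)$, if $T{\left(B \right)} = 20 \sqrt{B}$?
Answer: $110 + 7760 \sqrt{14} \approx 29145.0$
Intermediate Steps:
$T{\left(14 \right)} 388 - 11 \left(1 - 11\right) = 20 \sqrt{14} \cdot 388 - 11 \left(1 - 11\right) = 7760 \sqrt{14} - -110 = 7760 \sqrt{14} + 110 = 110 + 7760 \sqrt{14}$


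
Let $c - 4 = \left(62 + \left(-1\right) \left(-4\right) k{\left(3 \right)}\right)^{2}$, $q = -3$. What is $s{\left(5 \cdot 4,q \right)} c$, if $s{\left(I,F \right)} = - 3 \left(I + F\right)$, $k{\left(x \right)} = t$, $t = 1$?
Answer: $-222360$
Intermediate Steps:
$k{\left(x \right)} = 1$
$c = 4360$ ($c = 4 + \left(62 + \left(-1\right) \left(-4\right) 1\right)^{2} = 4 + \left(62 + 4 \cdot 1\right)^{2} = 4 + \left(62 + 4\right)^{2} = 4 + 66^{2} = 4 + 4356 = 4360$)
$s{\left(I,F \right)} = - 3 F - 3 I$ ($s{\left(I,F \right)} = - 3 \left(F + I\right) = - 3 F - 3 I$)
$s{\left(5 \cdot 4,q \right)} c = \left(\left(-3\right) \left(-3\right) - 3 \cdot 5 \cdot 4\right) 4360 = \left(9 - 60\right) 4360 = \left(-51\right) 4360 = -222360$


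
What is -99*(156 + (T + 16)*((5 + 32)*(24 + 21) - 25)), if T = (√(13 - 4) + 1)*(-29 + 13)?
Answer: 7777836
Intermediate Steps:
T = -64 (T = (√9 + 1)*(-16) = (3 + 1)*(-16) = 4*(-16) = -64)
-99*(156 + (T + 16)*((5 + 32)*(24 + 21) - 25)) = -99*(156 + (-64 + 16)*((5 + 32)*(24 + 21) - 25)) = -99*(156 - 48*(37*45 - 25)) = -99*(156 - 48*(1665 - 25)) = -99*(156 - 48*1640) = -99*(156 - 78720) = -99*(-78564) = 7777836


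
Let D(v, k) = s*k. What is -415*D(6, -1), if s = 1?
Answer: 415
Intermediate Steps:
D(v, k) = k (D(v, k) = 1*k = k)
-415*D(6, -1) = -415*(-1) = 415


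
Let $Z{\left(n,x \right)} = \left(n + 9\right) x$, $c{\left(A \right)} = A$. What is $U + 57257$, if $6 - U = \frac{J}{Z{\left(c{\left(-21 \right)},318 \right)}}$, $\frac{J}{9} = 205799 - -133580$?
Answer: $\frac{24618891}{424} \approx 58063.0$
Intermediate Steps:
$J = 3054411$ ($J = 9 \left(205799 - -133580\right) = 9 \left(205799 + 133580\right) = 9 \cdot 339379 = 3054411$)
$Z{\left(n,x \right)} = x \left(9 + n\right)$ ($Z{\left(n,x \right)} = \left(9 + n\right) x = x \left(9 + n\right)$)
$U = \frac{341923}{424}$ ($U = 6 - \frac{3054411}{318 \left(9 - 21\right)} = 6 - \frac{3054411}{318 \left(-12\right)} = 6 - \frac{3054411}{-3816} = 6 - 3054411 \left(- \frac{1}{3816}\right) = 6 - - \frac{339379}{424} = 6 + \frac{339379}{424} = \frac{341923}{424} \approx 806.42$)
$U + 57257 = \frac{341923}{424} + 57257 = \frac{24618891}{424}$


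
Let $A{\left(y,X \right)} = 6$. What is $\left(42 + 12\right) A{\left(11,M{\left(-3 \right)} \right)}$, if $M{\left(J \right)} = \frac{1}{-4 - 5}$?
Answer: $324$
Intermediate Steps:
$M{\left(J \right)} = - \frac{1}{9}$ ($M{\left(J \right)} = \frac{1}{-9} = - \frac{1}{9}$)
$\left(42 + 12\right) A{\left(11,M{\left(-3 \right)} \right)} = \left(42 + 12\right) 6 = 54 \cdot 6 = 324$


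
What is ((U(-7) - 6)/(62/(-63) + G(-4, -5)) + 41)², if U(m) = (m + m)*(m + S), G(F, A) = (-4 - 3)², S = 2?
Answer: 16398595249/9150625 ≈ 1792.1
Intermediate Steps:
G(F, A) = 49 (G(F, A) = (-7)² = 49)
U(m) = 2*m*(2 + m) (U(m) = (m + m)*(m + 2) = (2*m)*(2 + m) = 2*m*(2 + m))
((U(-7) - 6)/(62/(-63) + G(-4, -5)) + 41)² = ((2*(-7)*(2 - 7) - 6)/(62/(-63) + 49) + 41)² = ((2*(-7)*(-5) - 6)/(62*(-1/63) + 49) + 41)² = ((70 - 6)/(-62/63 + 49) + 41)² = (64/(3025/63) + 41)² = (64*(63/3025) + 41)² = (4032/3025 + 41)² = (128057/3025)² = 16398595249/9150625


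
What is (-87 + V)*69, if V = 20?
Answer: -4623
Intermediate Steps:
(-87 + V)*69 = (-87 + 20)*69 = -67*69 = -4623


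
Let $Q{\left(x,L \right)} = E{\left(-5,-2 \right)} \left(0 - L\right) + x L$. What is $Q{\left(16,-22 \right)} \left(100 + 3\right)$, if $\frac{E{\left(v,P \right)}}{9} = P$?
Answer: $-77044$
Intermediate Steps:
$E{\left(v,P \right)} = 9 P$
$Q{\left(x,L \right)} = 18 L + L x$ ($Q{\left(x,L \right)} = 9 \left(-2\right) \left(0 - L\right) + x L = - 18 \left(- L\right) + L x = 18 L + L x$)
$Q{\left(16,-22 \right)} \left(100 + 3\right) = - 22 \left(18 + 16\right) \left(100 + 3\right) = \left(-22\right) 34 \cdot 103 = \left(-748\right) 103 = -77044$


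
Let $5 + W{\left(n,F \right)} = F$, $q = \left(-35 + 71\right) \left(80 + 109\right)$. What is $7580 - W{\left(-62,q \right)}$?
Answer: $781$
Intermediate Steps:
$q = 6804$ ($q = 36 \cdot 189 = 6804$)
$W{\left(n,F \right)} = -5 + F$
$7580 - W{\left(-62,q \right)} = 7580 - \left(-5 + 6804\right) = 7580 - 6799 = 781$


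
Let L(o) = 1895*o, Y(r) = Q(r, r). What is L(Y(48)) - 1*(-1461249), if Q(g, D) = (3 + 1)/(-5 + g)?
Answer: 62841287/43 ≈ 1.4614e+6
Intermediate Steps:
Q(g, D) = 4/(-5 + g)
Y(r) = 4/(-5 + r)
L(Y(48)) - 1*(-1461249) = 1895*(4/(-5 + 48)) - 1*(-1461249) = 1895*(4/43) + 1461249 = 7580/43 + 1461249 = 62841287/43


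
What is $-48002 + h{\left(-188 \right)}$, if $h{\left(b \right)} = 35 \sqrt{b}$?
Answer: $-48002 + 70 i \sqrt{47} \approx -48002.0 + 479.9 i$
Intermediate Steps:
$-48002 + h{\left(-188 \right)} = -48002 + 35 \sqrt{-188} = -48002 + 35 \cdot 2 i \sqrt{47} = -48002 + 70 i \sqrt{47}$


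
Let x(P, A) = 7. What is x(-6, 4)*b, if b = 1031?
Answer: 7217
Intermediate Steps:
x(-6, 4)*b = 7*1031 = 7217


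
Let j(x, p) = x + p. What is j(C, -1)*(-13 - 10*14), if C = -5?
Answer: 918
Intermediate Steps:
j(x, p) = p + x
j(C, -1)*(-13 - 10*14) = (-1 - 5)*(-13 - 10*14) = -6*(-13 - 140) = -6*(-153) = 918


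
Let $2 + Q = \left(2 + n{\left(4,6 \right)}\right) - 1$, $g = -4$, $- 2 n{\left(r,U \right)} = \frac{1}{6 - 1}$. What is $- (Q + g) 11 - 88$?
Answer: $- \frac{319}{10} \approx -31.9$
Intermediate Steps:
$n{\left(r,U \right)} = - \frac{1}{10}$ ($n{\left(r,U \right)} = - \frac{1}{2 \left(6 - 1\right)} = - \frac{1}{2 \cdot 5} = \left(- \frac{1}{2}\right) \frac{1}{5} = - \frac{1}{10}$)
$Q = - \frac{11}{10}$ ($Q = -2 + \left(\left(2 - \frac{1}{10}\right) - 1\right) = -2 + \left(\frac{19}{10} - 1\right) = -2 + \frac{9}{10} = - \frac{11}{10} \approx -1.1$)
$- (Q + g) 11 - 88 = - (- \frac{11}{10} - 4) 11 - 88 = \left(-1\right) \left(- \frac{51}{10}\right) 11 - 88 = \frac{51}{10} \cdot 11 - 88 = \frac{561}{10} - 88 = - \frac{319}{10}$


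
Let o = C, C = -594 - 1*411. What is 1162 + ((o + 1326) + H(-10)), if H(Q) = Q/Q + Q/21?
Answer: 31154/21 ≈ 1483.5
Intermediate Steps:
H(Q) = 1 + Q/21 (H(Q) = 1 + Q*(1/21) = 1 + Q/21)
C = -1005 (C = -594 - 411 = -1005)
o = -1005
1162 + ((o + 1326) + H(-10)) = 1162 + ((-1005 + 1326) + (1 + (1/21)*(-10))) = 1162 + (321 + (1 - 10/21)) = 1162 + (321 + 11/21) = 1162 + 6752/21 = 31154/21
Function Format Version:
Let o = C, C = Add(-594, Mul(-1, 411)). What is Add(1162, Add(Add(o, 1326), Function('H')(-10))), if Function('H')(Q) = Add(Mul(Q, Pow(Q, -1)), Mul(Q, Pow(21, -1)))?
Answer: Rational(31154, 21) ≈ 1483.5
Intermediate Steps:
Function('H')(Q) = Add(1, Mul(Rational(1, 21), Q)) (Function('H')(Q) = Add(1, Mul(Q, Rational(1, 21))) = Add(1, Mul(Rational(1, 21), Q)))
C = -1005 (C = Add(-594, -411) = -1005)
o = -1005
Add(1162, Add(Add(o, 1326), Function('H')(-10))) = Add(1162, Add(Add(-1005, 1326), Add(1, Mul(Rational(1, 21), -10)))) = Add(1162, Add(321, Add(1, Rational(-10, 21)))) = Add(1162, Add(321, Rational(11, 21))) = Add(1162, Rational(6752, 21)) = Rational(31154, 21)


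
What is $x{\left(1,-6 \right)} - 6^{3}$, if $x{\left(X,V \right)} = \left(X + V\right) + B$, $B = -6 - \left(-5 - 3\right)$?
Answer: $-219$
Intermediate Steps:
$B = 2$ ($B = -6 - -8 = -6 + 8 = 2$)
$x{\left(X,V \right)} = 2 + V + X$ ($x{\left(X,V \right)} = \left(X + V\right) + 2 = \left(V + X\right) + 2 = 2 + V + X$)
$x{\left(1,-6 \right)} - 6^{3} = \left(2 - 6 + 1\right) - 6^{3} = -3 - 216 = -219$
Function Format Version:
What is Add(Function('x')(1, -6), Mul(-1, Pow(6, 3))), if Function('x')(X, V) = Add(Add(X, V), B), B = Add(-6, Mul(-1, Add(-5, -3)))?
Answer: -219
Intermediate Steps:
B = 2 (B = Add(-6, Mul(-1, -8)) = Add(-6, 8) = 2)
Function('x')(X, V) = Add(2, V, X) (Function('x')(X, V) = Add(Add(X, V), 2) = Add(Add(V, X), 2) = Add(2, V, X))
Add(Function('x')(1, -6), Mul(-1, Pow(6, 3))) = Add(Add(2, -6, 1), Mul(-1, Pow(6, 3))) = Add(-3, Mul(-1, 216)) = Add(-3, -216) = -219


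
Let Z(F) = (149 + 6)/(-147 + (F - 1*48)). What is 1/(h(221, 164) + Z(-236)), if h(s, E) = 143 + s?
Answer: 431/156729 ≈ 0.0027500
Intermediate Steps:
Z(F) = 155/(-195 + F) (Z(F) = 155/(-147 + (F - 48)) = 155/(-147 + (-48 + F)) = 155/(-195 + F))
1/(h(221, 164) + Z(-236)) = 1/((143 + 221) + 155/(-195 - 236)) = 1/(364 + 155/(-431)) = 1/(364 + 155*(-1/431)) = 1/(364 - 155/431) = 1/(156729/431) = 431/156729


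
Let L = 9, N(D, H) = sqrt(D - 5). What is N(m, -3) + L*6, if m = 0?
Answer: 54 + I*sqrt(5) ≈ 54.0 + 2.2361*I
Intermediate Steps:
N(D, H) = sqrt(-5 + D)
N(m, -3) + L*6 = sqrt(-5 + 0) + 9*6 = sqrt(-5) + 54 = I*sqrt(5) + 54 = 54 + I*sqrt(5)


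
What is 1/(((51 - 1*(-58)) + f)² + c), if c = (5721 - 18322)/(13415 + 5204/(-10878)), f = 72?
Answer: 72961583/2390225883824 ≈ 3.0525e-5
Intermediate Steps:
c = -68536839/72961583 (c = -12601/(13415 + 5204*(-1/10878)) = -12601/(13415 - 2602/5439) = -12601/72961583/5439 = -12601*5439/72961583 = -68536839/72961583 ≈ -0.93935)
1/(((51 - 1*(-58)) + f)² + c) = 1/(((51 - 1*(-58)) + 72)² - 68536839/72961583) = 1/(((51 + 58) + 72)² - 68536839/72961583) = 1/((109 + 72)² - 68536839/72961583) = 1/(181² - 68536839/72961583) = 1/(32761 - 68536839/72961583) = 1/(2390225883824/72961583) = 72961583/2390225883824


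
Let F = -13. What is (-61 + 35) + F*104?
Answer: -1378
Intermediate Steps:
(-61 + 35) + F*104 = (-61 + 35) - 13*104 = -26 - 1352 = -1378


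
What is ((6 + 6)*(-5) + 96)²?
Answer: 1296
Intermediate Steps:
((6 + 6)*(-5) + 96)² = (12*(-5) + 96)² = (-60 + 96)² = 36² = 1296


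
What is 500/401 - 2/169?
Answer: 83698/67769 ≈ 1.2350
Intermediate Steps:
500/401 - 2/169 = 83698/67769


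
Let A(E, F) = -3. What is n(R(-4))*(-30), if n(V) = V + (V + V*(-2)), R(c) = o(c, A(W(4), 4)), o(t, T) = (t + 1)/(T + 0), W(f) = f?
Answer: 0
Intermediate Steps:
o(t, T) = (1 + t)/T
R(c) = -⅓ - c/3 (R(c) = (1 + c)/(-3) = -(1 + c)/3 = -⅓ - c/3)
n(V) = 0 (n(V) = V + (V - 2*V) = V - V = 0)
n(R(-4))*(-30) = 0*(-30) = 0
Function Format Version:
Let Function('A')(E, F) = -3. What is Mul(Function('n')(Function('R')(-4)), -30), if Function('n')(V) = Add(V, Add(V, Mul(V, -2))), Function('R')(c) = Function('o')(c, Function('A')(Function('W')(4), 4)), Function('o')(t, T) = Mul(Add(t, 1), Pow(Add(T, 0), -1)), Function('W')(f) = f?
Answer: 0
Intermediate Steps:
Function('o')(t, T) = Mul(Pow(T, -1), Add(1, t)) (Function('o')(t, T) = Mul(Add(1, t), Pow(T, -1)) = Mul(Pow(T, -1), Add(1, t)))
Function('R')(c) = Add(Rational(-1, 3), Mul(Rational(-1, 3), c)) (Function('R')(c) = Mul(Pow(-3, -1), Add(1, c)) = Mul(Rational(-1, 3), Add(1, c)) = Add(Rational(-1, 3), Mul(Rational(-1, 3), c)))
Function('n')(V) = 0 (Function('n')(V) = Add(V, Add(V, Mul(-2, V))) = Add(V, Mul(-1, V)) = 0)
Mul(Function('n')(Function('R')(-4)), -30) = Mul(0, -30) = 0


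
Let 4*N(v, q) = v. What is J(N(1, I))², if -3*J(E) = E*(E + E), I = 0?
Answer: 1/576 ≈ 0.0017361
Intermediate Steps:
N(v, q) = v/4
J(E) = -2*E²/3 (J(E) = -E*(E + E)/3 = -E*2*E/3 = -2*E²/3)
J(N(1, I))² = (-2*((¼)*1)²/3)² = (-2*(¼)²/3)² = (-⅔*1/16)² = (-1/24)² = 1/576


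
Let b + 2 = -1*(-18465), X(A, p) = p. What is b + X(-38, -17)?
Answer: 18446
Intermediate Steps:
b = 18463 (b = -2 - 1*(-18465) = -2 + 18465 = 18463)
b + X(-38, -17) = 18463 - 17 = 18446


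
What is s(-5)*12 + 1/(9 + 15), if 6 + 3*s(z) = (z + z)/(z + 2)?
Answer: -85/8 ≈ -10.625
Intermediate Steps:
s(z) = -2 + 2*z/(3*(2 + z)) (s(z) = -2 + ((z + z)/(z + 2))/3 = -2 + ((2*z)/(2 + z))/3 = -2 + (2*z/(2 + z))/3 = -2 + 2*z/(3*(2 + z)))
s(-5)*12 + 1/(9 + 15) = (4*(-3 - 1*(-5))/(3*(2 - 5)))*12 + 1/(9 + 15) = ((4/3)*(-3 + 5)/(-3))*12 + 1/24 = ((4/3)*(-⅓)*2)*12 + 1/24 = -8/9*12 + 1/24 = -32/3 + 1/24 = -85/8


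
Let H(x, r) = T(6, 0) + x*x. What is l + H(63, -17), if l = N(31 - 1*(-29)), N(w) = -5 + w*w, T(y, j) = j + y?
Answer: 7570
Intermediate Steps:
H(x, r) = 6 + x² (H(x, r) = (0 + 6) + x*x = 6 + x²)
N(w) = -5 + w²
l = 3595 (l = -5 + (31 - 1*(-29))² = -5 + (31 + 29)² = -5 + 60² = -5 + 3600 = 3595)
l + H(63, -17) = 3595 + (6 + 63²) = 3595 + (6 + 3969) = 3595 + 3975 = 7570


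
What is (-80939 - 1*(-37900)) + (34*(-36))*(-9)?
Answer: -32023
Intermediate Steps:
(-80939 - 1*(-37900)) + (34*(-36))*(-9) = (-80939 + 37900) - 1224*(-9) = -43039 + 11016 = -32023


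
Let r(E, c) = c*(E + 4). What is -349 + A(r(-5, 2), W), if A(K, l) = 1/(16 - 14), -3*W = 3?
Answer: -697/2 ≈ -348.50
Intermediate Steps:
r(E, c) = c*(4 + E)
W = -1 (W = -⅓*3 = -1)
A(K, l) = ½ (A(K, l) = 1/2 = ½)
-349 + A(r(-5, 2), W) = -349 + ½ = -697/2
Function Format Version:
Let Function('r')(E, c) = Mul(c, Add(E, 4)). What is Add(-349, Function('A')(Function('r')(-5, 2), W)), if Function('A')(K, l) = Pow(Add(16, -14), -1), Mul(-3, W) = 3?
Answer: Rational(-697, 2) ≈ -348.50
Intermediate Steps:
Function('r')(E, c) = Mul(c, Add(4, E))
W = -1 (W = Mul(Rational(-1, 3), 3) = -1)
Function('A')(K, l) = Rational(1, 2) (Function('A')(K, l) = Pow(2, -1) = Rational(1, 2))
Add(-349, Function('A')(Function('r')(-5, 2), W)) = Add(-349, Rational(1, 2)) = Rational(-697, 2)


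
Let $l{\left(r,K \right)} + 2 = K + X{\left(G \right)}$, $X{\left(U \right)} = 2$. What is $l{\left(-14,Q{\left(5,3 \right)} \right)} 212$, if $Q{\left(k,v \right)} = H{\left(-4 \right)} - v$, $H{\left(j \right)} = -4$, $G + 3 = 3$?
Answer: $-1484$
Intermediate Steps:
$G = 0$ ($G = -3 + 3 = 0$)
$Q{\left(k,v \right)} = -4 - v$
$l{\left(r,K \right)} = K$ ($l{\left(r,K \right)} = -2 + \left(K + 2\right) = -2 + \left(2 + K\right) = K$)
$l{\left(-14,Q{\left(5,3 \right)} \right)} 212 = \left(-4 - 3\right) 212 = \left(-7\right) 212 = -1484$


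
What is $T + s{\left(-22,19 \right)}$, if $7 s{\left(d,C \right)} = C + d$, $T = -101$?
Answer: $- \frac{710}{7} \approx -101.43$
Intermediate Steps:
$s{\left(d,C \right)} = \frac{C}{7} + \frac{d}{7}$ ($s{\left(d,C \right)} = \frac{C + d}{7} = \frac{C}{7} + \frac{d}{7}$)
$T + s{\left(-22,19 \right)} = -101 + \left(\frac{1}{7} \cdot 19 + \frac{1}{7} \left(-22\right)\right) = -101 + \left(\frac{19}{7} - \frac{22}{7}\right) = -101 - \frac{3}{7} = - \frac{710}{7}$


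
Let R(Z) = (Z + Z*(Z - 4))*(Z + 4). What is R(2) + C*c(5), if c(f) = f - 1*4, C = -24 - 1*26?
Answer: -62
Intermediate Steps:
R(Z) = (4 + Z)*(Z + Z*(-4 + Z)) (R(Z) = (Z + Z*(-4 + Z))*(4 + Z) = (4 + Z)*(Z + Z*(-4 + Z)))
C = -50 (C = -24 - 26 = -50)
c(f) = -4 + f (c(f) = f - 4 = -4 + f)
R(2) + C*c(5) = 2*(-12 + 2 + 2²) - 50*(-4 + 5) = 2*(-12 + 2 + 4) - 50*1 = 2*(-6) - 50 = -12 - 50 = -62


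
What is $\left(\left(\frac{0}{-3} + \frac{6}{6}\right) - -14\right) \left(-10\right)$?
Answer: $-150$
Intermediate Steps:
$\left(\left(\frac{0}{-3} + \frac{6}{6}\right) - -14\right) \left(-10\right) = \left(\left(0 \left(- \frac{1}{3}\right) + 6 \cdot \frac{1}{6}\right) + 14\right) \left(-10\right) = \left(\left(0 + 1\right) + 14\right) \left(-10\right) = \left(1 + 14\right) \left(-10\right) = 15 \left(-10\right) = -150$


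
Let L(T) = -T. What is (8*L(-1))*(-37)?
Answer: -296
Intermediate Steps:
(8*L(-1))*(-37) = (8*(-1*(-1)))*(-37) = (8*1)*(-37) = 8*(-37) = -296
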